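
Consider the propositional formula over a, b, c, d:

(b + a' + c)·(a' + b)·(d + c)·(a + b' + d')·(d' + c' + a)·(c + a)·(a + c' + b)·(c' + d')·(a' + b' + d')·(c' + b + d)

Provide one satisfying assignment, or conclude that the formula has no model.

Case a = 0:
From the singleton clause (c), c = 1.
From the singleton clause (d'), d = 0.
From the singleton clause (b), b = 1.
Every clause now holds.

a ↦ 0,  b ↦ 1,  c ↦ 1,  d ↦ 0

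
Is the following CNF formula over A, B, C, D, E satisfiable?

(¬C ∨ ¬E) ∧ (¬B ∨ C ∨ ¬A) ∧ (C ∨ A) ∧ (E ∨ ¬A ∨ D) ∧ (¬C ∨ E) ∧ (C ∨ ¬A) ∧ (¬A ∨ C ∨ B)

No

Branch on C: set C = False.
Unit clause (A) forces A = True.
Now (¬A) is unsatisfied and unit — conflict.
That branch fails; take C = True instead.
Unit clause (¬E) forces E = False.
Now (E) is unsatisfied and unit — conflict.
Either choice for C ends in contradiction.
No assignment satisfies every clause.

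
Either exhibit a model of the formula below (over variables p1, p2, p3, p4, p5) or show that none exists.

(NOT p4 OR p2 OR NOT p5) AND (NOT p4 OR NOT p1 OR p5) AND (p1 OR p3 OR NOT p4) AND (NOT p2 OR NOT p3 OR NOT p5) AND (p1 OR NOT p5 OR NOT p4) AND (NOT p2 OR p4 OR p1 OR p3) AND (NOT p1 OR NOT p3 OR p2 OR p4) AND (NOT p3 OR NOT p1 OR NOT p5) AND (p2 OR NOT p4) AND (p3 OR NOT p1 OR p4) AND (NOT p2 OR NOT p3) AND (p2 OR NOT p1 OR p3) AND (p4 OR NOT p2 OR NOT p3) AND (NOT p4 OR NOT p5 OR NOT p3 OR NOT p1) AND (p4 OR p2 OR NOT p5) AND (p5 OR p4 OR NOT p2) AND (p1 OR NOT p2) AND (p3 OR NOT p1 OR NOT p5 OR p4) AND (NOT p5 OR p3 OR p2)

Branch on p2: set p2 = false.
The clause (NOT p4) is unit, so p4 = false.
The clause (NOT p5) is unit, so p5 = false.
Branch on p1: set p1 = false.
No clause remains; p3 is free.

p1 ↦ false; p2 ↦ false; p3 ↦ true; p4 ↦ false; p5 ↦ false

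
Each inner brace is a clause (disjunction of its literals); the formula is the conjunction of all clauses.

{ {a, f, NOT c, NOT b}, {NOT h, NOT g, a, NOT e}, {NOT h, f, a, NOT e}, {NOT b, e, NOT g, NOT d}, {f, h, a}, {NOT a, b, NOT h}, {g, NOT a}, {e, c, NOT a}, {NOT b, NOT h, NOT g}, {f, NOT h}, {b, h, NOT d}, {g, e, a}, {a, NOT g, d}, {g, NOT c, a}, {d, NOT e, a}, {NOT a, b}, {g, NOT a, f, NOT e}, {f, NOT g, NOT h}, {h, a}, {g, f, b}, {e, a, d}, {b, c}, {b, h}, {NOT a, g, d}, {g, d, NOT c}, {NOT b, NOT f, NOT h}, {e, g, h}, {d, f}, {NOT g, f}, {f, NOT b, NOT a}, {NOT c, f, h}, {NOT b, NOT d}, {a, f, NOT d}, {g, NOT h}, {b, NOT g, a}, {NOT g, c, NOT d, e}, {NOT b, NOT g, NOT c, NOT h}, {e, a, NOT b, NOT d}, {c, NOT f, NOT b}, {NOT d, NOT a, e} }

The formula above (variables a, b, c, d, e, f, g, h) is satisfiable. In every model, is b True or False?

Suppose b = false.
Unit clause (NOT a) forces a = false.
Unit clause (h) forces h = true.
Unit clause (f) forces f = true.
Unit clause (c) forces c = true.
Unit clause (g) forces g = true.
Now (NOT g) is unsatisfied and unit — conflict.
So every satisfying assignment has b = True.

True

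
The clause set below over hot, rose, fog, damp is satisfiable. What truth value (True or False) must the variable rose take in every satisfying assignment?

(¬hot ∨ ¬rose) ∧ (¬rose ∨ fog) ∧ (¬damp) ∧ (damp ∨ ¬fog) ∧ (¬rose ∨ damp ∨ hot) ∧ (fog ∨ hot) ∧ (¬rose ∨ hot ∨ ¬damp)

Suppose rose = True.
The clause (¬hot) is unit, so hot = False.
The clause (fog) is unit, so fog = True.
The clause (¬damp) is unit, so damp = False.
That conflicts with the unit clause (damp).
So every satisfying assignment has rose = False.

False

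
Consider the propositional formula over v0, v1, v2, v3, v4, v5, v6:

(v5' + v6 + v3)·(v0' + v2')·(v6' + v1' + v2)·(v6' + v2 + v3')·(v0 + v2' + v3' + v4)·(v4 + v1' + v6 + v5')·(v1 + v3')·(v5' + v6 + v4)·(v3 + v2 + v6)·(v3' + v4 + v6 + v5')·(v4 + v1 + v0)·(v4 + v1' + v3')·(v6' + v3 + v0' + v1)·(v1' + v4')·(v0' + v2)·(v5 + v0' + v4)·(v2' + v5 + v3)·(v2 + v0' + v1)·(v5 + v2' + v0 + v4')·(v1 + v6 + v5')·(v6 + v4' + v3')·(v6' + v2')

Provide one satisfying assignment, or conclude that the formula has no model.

Suppose v0 = 0.
Suppose v1 = 0.
Unit clause (v3') forces v3 = 0.
Unit clause (v4) forces v4 = 1.
Suppose v5 = 0.
Unit clause (v2') forces v2 = 0.
Unit clause (v6) forces v6 = 1.
Every clause now holds.

v0 ↦ 0, v1 ↦ 0, v2 ↦ 0, v3 ↦ 0, v4 ↦ 1, v5 ↦ 0, v6 ↦ 1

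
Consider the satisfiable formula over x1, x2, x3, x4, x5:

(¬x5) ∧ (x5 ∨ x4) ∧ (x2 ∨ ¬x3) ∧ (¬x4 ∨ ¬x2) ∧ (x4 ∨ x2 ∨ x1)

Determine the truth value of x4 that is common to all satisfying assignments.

Suppose x4 = False.
From the singleton clause (¬x5), x5 = False.
But (x5) is also a unit clause — contradiction.
So every satisfying assignment has x4 = True.

True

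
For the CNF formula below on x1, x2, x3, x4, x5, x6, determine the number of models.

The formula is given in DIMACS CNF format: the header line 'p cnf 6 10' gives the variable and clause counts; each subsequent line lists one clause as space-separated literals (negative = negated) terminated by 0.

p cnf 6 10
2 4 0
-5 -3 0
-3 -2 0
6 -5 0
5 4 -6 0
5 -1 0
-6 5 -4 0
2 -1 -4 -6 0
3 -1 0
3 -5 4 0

6

There are 2^6 = 64 truth assignments over (x1, x2, x3, x4, x5, x6).
Split on x6. With x6 = True, the clauses containing x6 are satisfied and ¬x6 drops from the rest; 2 of the 2^5 = 32 assignments to the other variables satisfy what remains.
With x6 = False, by the same count on the reduced clause set, 4 assignments work.
(One model: x1=F, x2=F, x3=F, x4=T, x5=F, x6=F.)
Total: 2 + 4 = 6.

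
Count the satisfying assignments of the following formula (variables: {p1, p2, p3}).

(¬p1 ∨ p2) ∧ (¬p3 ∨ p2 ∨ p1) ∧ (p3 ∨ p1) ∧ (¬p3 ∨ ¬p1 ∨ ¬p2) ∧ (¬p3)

There are 2^3 = 8 truth assignments over (p1, p2, p3).
Split on p1. With p1 = True, the clauses containing p1 are satisfied and ¬p1 drops from the rest; 1 of the 2^2 = 4 assignments to the other variables satisfy what remains.
With p1 = False, by the same count on the reduced clause set, 0 assignments work.
Total: 1 + 0 = 1.

1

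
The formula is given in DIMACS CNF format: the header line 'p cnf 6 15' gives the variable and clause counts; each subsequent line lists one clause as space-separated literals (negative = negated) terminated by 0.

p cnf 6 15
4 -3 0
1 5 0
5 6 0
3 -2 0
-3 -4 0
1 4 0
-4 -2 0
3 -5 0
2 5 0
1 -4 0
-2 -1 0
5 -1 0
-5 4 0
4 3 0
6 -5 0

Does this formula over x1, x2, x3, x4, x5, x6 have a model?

No, unsatisfiable

Branch on x4: set x4 = True.
Unit clause (¬x3) forces x3 = False.
Unit clause (¬x2) forces x2 = False.
Unit clause (¬x5) forces x5 = False.
Now (x5) is unsatisfied and unit — conflict.
So x4 must be the other value — set x4 = False.
Unit clause (¬x3) forces x3 = False.
Now (x3) is unsatisfied and unit — conflict.
Either choice for x4 ends in contradiction.
No assignment satisfies every clause.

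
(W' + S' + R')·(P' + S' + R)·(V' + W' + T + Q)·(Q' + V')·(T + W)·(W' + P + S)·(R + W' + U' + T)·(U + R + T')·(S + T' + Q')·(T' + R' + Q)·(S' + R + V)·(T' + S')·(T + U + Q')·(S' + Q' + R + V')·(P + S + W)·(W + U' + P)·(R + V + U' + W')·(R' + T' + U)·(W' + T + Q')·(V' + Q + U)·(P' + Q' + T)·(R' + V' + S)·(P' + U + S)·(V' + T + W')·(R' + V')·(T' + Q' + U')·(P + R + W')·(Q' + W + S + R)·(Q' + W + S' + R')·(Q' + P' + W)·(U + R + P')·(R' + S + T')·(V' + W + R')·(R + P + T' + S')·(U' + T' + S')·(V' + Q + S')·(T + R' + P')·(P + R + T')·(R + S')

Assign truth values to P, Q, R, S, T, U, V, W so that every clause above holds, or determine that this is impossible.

Suppose Q = 0.
Suppose T = 1.
(R') alone gives R = 0.
(U) alone gives U = 1.
(S') alone gives S = 0.
(P) alone gives P = 1.
Suppose V = 0.
(W') alone gives W = 0.
This assignment satisfies each clause.

P=1; Q=0; R=0; S=0; T=1; U=1; V=0; W=0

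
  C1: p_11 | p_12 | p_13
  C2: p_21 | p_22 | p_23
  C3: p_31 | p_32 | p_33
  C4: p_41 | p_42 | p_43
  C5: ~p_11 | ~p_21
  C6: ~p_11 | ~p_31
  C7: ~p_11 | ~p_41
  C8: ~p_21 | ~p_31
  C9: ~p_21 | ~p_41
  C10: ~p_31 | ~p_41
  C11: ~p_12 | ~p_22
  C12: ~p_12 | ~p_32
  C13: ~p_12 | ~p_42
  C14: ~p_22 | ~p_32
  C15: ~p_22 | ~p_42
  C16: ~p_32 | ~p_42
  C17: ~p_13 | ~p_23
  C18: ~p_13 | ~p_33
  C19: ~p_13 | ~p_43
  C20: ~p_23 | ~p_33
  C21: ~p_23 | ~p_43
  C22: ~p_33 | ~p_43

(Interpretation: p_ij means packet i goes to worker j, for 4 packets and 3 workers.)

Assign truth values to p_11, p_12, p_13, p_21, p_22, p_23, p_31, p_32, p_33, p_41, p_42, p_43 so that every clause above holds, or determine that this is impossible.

UNSATISFIABLE

Try p_11 = 0.
Try p_12 = 1.
From the singleton clause (~p_22), p_22 = 0.
From the singleton clause (~p_32), p_32 = 0.
From the singleton clause (~p_42), p_42 = 0.
Try p_21 = 1.
From the singleton clause (~p_31), p_31 = 0.
From the singleton clause (p_33), p_33 = 1.
From the singleton clause (~p_41), p_41 = 0.
From the singleton clause (p_43), p_43 = 1.
That conflicts with the unit clause (~p_43).
Backtrack on p_21: now try p_21 = 0.
From the singleton clause (p_23), p_23 = 1.
From the singleton clause (~p_13), p_13 = 0.
From the singleton clause (~p_33), p_33 = 0.
From the singleton clause (p_31), p_31 = 1.
From the singleton clause (~p_41), p_41 = 0.
From the singleton clause (p_43), p_43 = 1.
That conflicts with the unit clause (~p_43).
Either choice for p_21 ends in contradiction.
Backtrack on p_12: now try p_12 = 0.
From the singleton clause (p_13), p_13 = 1.
From the singleton clause (~p_23), p_23 = 0.
From the singleton clause (~p_33), p_33 = 0.
From the singleton clause (~p_43), p_43 = 0.
Try p_21 = 1.
From the singleton clause (~p_31), p_31 = 0.
From the singleton clause (p_32), p_32 = 1.
From the singleton clause (~p_41), p_41 = 0.
From the singleton clause (p_42), p_42 = 1.
That conflicts with the unit clause (~p_42).
Backtrack on p_21: now try p_21 = 0.
From the singleton clause (p_22), p_22 = 1.
From the singleton clause (~p_32), p_32 = 0.
From the singleton clause (p_31), p_31 = 1.
From the singleton clause (~p_41), p_41 = 0.
From the singleton clause (p_42), p_42 = 1.
That conflicts with the unit clause (~p_42).
Either choice for p_21 ends in contradiction.
Either choice for p_12 ends in contradiction.
Backtrack on p_11: now try p_11 = 1.
From the singleton clause (~p_21), p_21 = 0.
From the singleton clause (~p_31), p_31 = 0.
From the singleton clause (~p_41), p_41 = 0.
Try p_22 = 1.
From the singleton clause (~p_12), p_12 = 0.
From the singleton clause (~p_32), p_32 = 0.
From the singleton clause (p_33), p_33 = 1.
From the singleton clause (~p_42), p_42 = 0.
From the singleton clause (p_43), p_43 = 1.
That conflicts with the unit clause (~p_43).
Backtrack on p_22: now try p_22 = 0.
From the singleton clause (p_23), p_23 = 1.
From the singleton clause (~p_13), p_13 = 0.
From the singleton clause (~p_33), p_33 = 0.
From the singleton clause (p_32), p_32 = 1.
From the singleton clause (~p_12), p_12 = 0.
From the singleton clause (~p_42), p_42 = 0.
From the singleton clause (p_43), p_43 = 1.
That conflicts with the unit clause (~p_43).
Either choice for p_22 ends in contradiction.
Either choice for p_11 ends in contradiction.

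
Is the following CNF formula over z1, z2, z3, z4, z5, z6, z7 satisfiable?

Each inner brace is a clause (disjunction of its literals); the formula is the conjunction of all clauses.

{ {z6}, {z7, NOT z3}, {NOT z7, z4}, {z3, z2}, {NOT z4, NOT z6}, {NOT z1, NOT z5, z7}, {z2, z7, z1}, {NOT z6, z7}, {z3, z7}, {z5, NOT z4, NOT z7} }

No, unsatisfiable

Unit clause (z6) forces z6 = true.
Unit clause (NOT z4) forces z4 = false.
Unit clause (NOT z7) forces z7 = false.
Now (z7) is unsatisfied and unit — conflict.
No assignment satisfies every clause.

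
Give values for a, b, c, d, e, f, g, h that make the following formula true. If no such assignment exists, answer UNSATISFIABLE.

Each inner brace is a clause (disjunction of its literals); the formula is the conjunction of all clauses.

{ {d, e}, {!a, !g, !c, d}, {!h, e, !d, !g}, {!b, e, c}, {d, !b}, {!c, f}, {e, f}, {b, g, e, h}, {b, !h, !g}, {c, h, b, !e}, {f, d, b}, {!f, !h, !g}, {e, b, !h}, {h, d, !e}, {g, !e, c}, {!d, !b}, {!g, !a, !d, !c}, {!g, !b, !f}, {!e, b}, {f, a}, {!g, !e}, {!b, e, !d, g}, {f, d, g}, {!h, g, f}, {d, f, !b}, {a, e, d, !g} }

a: false, b: false, c: false, d: true, e: false, f: true, g: true, h: false

Suppose d = true.
The clause (!b) is unit, so b = false.
The clause (!e) is unit, so e = false.
The clause (f) is unit, so f = true.
The clause (!h) is unit, so h = false.
The clause (g) is unit, so g = true.
Suppose a = false.
No clause remains; c is free.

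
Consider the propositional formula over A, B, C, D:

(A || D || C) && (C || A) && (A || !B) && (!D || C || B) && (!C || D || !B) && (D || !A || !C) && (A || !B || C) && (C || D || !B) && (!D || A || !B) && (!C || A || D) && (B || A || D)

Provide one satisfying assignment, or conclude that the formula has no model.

A: true, B: true, C: true, D: true

Suppose C = true.
Suppose A = true.
From the singleton clause (D), D = true.
No clause remains; B is free.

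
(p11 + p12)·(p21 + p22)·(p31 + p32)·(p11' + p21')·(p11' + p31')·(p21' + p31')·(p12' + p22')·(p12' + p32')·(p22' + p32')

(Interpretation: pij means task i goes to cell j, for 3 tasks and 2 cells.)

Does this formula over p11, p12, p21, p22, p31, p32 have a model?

Try p11 = 1.
The clause (p21') is unit, so p21 = 0.
The clause (p22) is unit, so p22 = 1.
The clause (p31') is unit, so p31 = 0.
The clause (p32) is unit, so p32 = 1.
Now (p32') is unsatisfied and unit — conflict.
That branch fails; take p11 = 0 instead.
The clause (p12) is unit, so p12 = 1.
The clause (p22') is unit, so p22 = 0.
The clause (p21) is unit, so p21 = 1.
The clause (p31') is unit, so p31 = 0.
The clause (p32) is unit, so p32 = 1.
Now (p32') is unsatisfied and unit — conflict.
Both values of p11 lead to a conflict.
No assignment satisfies every clause.

Unsatisfiable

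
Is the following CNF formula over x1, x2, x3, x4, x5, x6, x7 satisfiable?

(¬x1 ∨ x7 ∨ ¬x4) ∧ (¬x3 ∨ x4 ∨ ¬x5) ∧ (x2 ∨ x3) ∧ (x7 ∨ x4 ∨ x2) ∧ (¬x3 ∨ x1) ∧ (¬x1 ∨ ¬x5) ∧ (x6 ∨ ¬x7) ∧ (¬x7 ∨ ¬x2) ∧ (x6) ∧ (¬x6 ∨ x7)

Unit clause (x6) forces x6 = True.
Unit clause (x7) forces x7 = True.
Unit clause (¬x2) forces x2 = False.
Unit clause (x3) forces x3 = True.
Unit clause (x1) forces x1 = True.
Unit clause (¬x5) forces x5 = False.
Every clause is now satisfied; x4 is unconstrained.
A satisfying assignment: x1 ↦ True, x2 ↦ False, x3 ↦ True, x4 ↦ True, x5 ↦ False, x6 ↦ True, x7 ↦ True.

Yes, satisfiable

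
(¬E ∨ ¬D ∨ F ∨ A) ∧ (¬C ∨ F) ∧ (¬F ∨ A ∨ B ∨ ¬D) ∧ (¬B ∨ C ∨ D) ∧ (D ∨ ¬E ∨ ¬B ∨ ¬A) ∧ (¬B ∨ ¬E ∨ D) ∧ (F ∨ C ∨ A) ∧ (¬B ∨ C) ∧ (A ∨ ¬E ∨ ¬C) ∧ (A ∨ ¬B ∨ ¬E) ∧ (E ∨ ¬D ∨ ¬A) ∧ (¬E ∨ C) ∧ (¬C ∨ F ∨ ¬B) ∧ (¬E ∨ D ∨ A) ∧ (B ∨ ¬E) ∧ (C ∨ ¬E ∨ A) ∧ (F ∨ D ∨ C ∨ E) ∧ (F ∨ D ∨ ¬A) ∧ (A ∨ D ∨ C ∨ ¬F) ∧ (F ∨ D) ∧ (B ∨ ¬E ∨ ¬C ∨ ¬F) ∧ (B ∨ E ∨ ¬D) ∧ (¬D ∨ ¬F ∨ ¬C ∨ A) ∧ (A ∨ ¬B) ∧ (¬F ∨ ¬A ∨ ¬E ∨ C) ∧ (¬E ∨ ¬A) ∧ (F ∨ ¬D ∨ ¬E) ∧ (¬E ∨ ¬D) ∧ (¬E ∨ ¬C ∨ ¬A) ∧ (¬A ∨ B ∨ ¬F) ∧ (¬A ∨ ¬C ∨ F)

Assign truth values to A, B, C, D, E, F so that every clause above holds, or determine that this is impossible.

Branch on C: set C = True.
From the singleton clause (F), F = True.
Branch on A: set A = True.
From the singleton clause (¬E), E = False.
From the singleton clause (¬D), D = False.
From the singleton clause (B), B = True.
Every clause now holds.

A=True, B=True, C=True, D=False, E=False, F=True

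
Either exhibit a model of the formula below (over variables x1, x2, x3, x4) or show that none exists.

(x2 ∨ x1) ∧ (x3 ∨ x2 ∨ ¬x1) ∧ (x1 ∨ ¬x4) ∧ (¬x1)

x1 ↦ False, x2 ↦ True, x3 ↦ False, x4 ↦ False

(¬x1) alone gives x1 = False.
(x2) alone gives x2 = True.
(¬x4) alone gives x4 = False.
Every clause is now satisfied; x3 is unconstrained.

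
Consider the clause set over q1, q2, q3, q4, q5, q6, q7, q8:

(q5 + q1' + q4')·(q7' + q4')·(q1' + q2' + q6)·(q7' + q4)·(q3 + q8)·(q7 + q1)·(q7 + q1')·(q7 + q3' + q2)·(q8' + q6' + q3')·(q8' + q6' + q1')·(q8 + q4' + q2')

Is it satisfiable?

No, unsatisfiable

Suppose q7 = 0.
(q1) alone gives q1 = 1.
But (q1') is also a unit clause — contradiction.
That branch fails; take q7 = 1 instead.
(q4') alone gives q4 = 0.
But (q4) is also a unit clause — contradiction.
Neither q7 = 1 nor q7 = 0 works.
No assignment satisfies every clause.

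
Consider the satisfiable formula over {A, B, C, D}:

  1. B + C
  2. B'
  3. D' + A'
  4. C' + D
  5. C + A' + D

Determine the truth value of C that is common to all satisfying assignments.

Suppose C = 0.
(B) alone gives B = 1.
But (B') is also a unit clause — contradiction.
So every satisfying assignment has C = True.

True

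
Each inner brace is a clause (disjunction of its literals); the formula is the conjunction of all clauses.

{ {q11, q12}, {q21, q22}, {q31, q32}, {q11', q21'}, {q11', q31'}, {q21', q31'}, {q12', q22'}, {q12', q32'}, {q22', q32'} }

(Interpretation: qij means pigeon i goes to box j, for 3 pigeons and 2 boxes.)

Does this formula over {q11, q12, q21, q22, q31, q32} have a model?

No, unsatisfiable

Suppose q11 = 1.
(q21') alone gives q21 = 0.
(q22) alone gives q22 = 1.
(q31') alone gives q31 = 0.
(q32) alone gives q32 = 1.
But (q32') is also a unit clause — contradiction.
Backtrack on q11: now try q11 = 0.
(q12) alone gives q12 = 1.
(q22') alone gives q22 = 0.
(q21) alone gives q21 = 1.
(q31') alone gives q31 = 0.
(q32) alone gives q32 = 1.
But (q32') is also a unit clause — contradiction.
Neither q11 = 1 nor q11 = 0 works.
No assignment satisfies every clause.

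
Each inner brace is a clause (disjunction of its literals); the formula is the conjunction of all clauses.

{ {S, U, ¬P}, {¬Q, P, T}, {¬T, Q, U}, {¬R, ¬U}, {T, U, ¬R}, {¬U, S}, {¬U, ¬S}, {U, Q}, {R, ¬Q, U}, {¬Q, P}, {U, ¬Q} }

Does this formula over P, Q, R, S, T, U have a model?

Suppose R = False.
Suppose U = False.
From the singleton clause (Q), Q = True.
But (¬Q) is also a unit clause — contradiction.
So U must be the other value — set U = True.
From the singleton clause (S), S = True.
But (¬S) is also a unit clause — contradiction.
Neither U = True nor U = False works.
So R must be the other value — set R = True.
From the singleton clause (¬U), U = False.
From the singleton clause (T), T = True.
From the singleton clause (Q), Q = True.
But (¬Q) is also a unit clause — contradiction.
Neither R = True nor R = False works.
No assignment satisfies every clause.

Unsatisfiable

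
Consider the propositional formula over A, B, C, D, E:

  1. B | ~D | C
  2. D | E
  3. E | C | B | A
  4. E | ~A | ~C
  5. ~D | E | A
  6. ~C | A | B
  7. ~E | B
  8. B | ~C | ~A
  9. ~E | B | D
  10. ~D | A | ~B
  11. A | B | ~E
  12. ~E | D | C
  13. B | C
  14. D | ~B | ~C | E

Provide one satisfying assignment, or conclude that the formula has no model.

Case D = 1:
Case B = 1:
From the singleton clause (A), A = 1.
Case E = 1:
All clauses hold; C can take either value.

A: 1, B: 1, C: 0, D: 1, E: 1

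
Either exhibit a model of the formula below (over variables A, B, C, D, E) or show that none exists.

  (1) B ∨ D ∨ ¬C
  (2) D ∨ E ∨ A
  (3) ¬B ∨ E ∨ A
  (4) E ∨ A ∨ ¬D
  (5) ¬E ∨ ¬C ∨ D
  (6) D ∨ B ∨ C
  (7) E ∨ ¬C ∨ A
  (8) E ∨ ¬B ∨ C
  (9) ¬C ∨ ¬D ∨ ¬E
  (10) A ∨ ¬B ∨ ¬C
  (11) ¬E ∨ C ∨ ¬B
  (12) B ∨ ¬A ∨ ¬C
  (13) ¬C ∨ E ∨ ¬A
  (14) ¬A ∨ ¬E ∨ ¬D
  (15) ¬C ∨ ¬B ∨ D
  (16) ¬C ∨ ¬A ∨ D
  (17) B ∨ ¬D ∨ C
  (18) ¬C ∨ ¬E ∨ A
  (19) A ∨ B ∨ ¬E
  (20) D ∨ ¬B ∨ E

Suppose B = True.
Suppose E = True.
The clause (C) is unit, so C = True.
The clause (D) is unit, so D = True.
Now (¬D) is unsatisfied and unit — conflict.
That branch fails; take E = False instead.
The clause (A) is unit, so A = True.
The clause (C) is unit, so C = True.
Now (¬C) is unsatisfied and unit — conflict.
Either choice for E ends in contradiction.
That branch fails; take B = False instead.
Suppose D = True.
The clause (C) is unit, so C = True.
The clause (¬E) is unit, so E = False.
The clause (A) is unit, so A = True.
Now (¬A) is unsatisfied and unit — conflict.
That branch fails; take D = False instead.
The clause (¬C) is unit, so C = False.
Now (C) is unsatisfied and unit — conflict.
Either choice for D ends in contradiction.
Either choice for B ends in contradiction.

UNSATISFIABLE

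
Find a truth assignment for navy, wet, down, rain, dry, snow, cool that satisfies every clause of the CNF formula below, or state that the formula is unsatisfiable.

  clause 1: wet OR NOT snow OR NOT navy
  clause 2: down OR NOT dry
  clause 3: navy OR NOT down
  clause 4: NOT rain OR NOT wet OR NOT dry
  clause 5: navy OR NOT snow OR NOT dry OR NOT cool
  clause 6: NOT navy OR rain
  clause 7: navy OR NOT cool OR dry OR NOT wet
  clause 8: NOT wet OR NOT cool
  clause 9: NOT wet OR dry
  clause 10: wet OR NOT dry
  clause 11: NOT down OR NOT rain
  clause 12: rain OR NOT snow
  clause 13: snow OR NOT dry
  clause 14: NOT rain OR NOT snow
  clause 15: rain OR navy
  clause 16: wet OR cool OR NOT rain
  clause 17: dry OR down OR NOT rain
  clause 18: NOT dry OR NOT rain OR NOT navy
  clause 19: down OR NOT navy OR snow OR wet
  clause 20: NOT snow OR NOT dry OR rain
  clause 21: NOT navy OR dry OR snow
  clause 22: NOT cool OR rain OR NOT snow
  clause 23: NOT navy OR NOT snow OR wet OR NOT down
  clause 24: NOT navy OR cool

Try down = true.
(navy) alone gives navy = true.
(rain) alone gives rain = true.
That conflicts with the unit clause (NOT rain).
So down must be the other value — set down = false.
(NOT dry) alone gives dry = false.
(NOT wet) alone gives wet = false.
(NOT rain) alone gives rain = false.
(NOT navy) alone gives navy = false.
That conflicts with the unit clause (navy).
Both values of down lead to a conflict.

UNSATISFIABLE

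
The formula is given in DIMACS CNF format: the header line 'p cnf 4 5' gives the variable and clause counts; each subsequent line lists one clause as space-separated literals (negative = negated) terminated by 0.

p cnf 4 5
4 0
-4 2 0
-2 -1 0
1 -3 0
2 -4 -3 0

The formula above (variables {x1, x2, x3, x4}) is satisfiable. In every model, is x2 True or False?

Suppose x2 = False.
(x4) alone gives x4 = True.
But (¬x4) is also a unit clause — contradiction.
So every satisfying assignment has x2 = True.

True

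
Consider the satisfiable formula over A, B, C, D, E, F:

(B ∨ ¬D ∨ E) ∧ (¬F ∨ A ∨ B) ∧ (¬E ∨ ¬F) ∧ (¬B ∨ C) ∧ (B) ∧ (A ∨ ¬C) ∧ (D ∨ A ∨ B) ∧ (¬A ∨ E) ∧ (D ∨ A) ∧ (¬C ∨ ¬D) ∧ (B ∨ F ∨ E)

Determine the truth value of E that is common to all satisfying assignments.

Suppose E = False.
Unit clause (B) forces B = True.
Unit clause (C) forces C = True.
Unit clause (A) forces A = True.
That conflicts with the unit clause (¬A).
So every satisfying assignment has E = True.

True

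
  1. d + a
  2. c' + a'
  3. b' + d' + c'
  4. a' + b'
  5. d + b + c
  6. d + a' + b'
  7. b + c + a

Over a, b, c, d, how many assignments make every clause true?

3

There are 2^4 = 16 truth assignments over (a, b, c, d).
Check each against the 7 clauses (columns in the order a, b, c, d):
  F F F F  ✗ fails (d + a)
  F F F T  ✗ fails (b + c + a)
  F F T F  ✗ fails (d + a)
  F F T T  ✓ satisfies all
  F T F F  ✗ fails (d + a)
  F T F T  ✓ satisfies all
  F T T F  ✗ fails (d + a)
  F T T T  ✗ fails (b' + d' + c')
  T F F F  ✗ fails (d + b + c)
  T F F T  ✓ satisfies all
  T F T F  ✗ fails (c' + a')
  T F T T  ✗ fails (c' + a')
  T T F F  ✗ fails (a' + b')
  T T F T  ✗ fails (a' + b')
  T T T F  ✗ fails (c' + a')
  T T T T  ✗ fails (c' + a')
3 of the 16 rows are models.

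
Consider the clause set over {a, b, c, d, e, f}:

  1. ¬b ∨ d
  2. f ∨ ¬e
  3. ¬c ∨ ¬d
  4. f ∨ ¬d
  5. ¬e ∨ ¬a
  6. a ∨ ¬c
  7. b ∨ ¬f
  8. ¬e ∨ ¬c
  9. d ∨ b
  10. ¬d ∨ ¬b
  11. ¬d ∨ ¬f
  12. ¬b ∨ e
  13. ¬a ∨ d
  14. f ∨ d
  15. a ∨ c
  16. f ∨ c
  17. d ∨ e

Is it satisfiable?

No

Case b = False:
Unit clause (¬f) forces f = False.
Unit clause (¬e) forces e = False.
Unit clause (¬d) forces d = False.
But (d) is also a unit clause — contradiction.
So b must be the other value — set b = True.
Unit clause (d) forces d = True.
But (¬d) is also a unit clause — contradiction.
Neither b = True nor b = False works.
No assignment satisfies every clause.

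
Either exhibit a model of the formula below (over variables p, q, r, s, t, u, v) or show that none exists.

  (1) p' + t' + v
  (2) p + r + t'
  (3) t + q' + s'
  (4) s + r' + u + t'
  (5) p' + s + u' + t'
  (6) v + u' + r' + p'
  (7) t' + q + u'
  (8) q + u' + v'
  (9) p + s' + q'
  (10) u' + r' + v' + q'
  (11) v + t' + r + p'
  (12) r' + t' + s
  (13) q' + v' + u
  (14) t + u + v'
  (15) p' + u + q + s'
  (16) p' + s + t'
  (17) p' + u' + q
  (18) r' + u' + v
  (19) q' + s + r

Suppose p = 0.
Suppose r = 1.
Suppose s = 0.
The clause (t') is unit, so t = 0.
Suppose u = 0.
The clause (v') is unit, so v = 0.
No clause remains; q is free.

p=0,  q=0,  r=1,  s=0,  t=0,  u=0,  v=0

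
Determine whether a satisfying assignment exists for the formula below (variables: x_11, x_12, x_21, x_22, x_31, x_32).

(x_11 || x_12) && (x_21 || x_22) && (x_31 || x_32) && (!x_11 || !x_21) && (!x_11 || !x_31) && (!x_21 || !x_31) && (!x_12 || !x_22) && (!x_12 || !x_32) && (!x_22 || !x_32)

Suppose x_11 = true.
Unit clause (!x_21) forces x_21 = false.
Unit clause (x_22) forces x_22 = true.
Unit clause (!x_31) forces x_31 = false.
Unit clause (x_32) forces x_32 = true.
Now (!x_32) is unsatisfied and unit — conflict.
So x_11 must be the other value — set x_11 = false.
Unit clause (x_12) forces x_12 = true.
Unit clause (!x_22) forces x_22 = false.
Unit clause (x_21) forces x_21 = true.
Unit clause (!x_31) forces x_31 = false.
Unit clause (x_32) forces x_32 = true.
Now (!x_32) is unsatisfied and unit — conflict.
Either choice for x_11 ends in contradiction.
No assignment satisfies every clause.

No, unsatisfiable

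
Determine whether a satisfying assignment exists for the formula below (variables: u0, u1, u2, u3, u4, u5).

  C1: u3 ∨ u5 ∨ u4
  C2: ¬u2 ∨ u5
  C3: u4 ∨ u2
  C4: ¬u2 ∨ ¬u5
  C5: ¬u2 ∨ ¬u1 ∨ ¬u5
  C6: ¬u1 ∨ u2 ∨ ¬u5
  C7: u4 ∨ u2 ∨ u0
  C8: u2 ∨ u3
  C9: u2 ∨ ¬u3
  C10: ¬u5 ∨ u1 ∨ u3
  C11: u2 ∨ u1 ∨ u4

Unsatisfiable

Case u2 = False:
Unit clause (u4) forces u4 = True.
Unit clause (u3) forces u3 = True.
That conflicts with the unit clause (¬u3).
So u2 must be the other value — set u2 = True.
Unit clause (u5) forces u5 = True.
That conflicts with the unit clause (¬u5).
Both values of u2 lead to a conflict.
No assignment satisfies every clause.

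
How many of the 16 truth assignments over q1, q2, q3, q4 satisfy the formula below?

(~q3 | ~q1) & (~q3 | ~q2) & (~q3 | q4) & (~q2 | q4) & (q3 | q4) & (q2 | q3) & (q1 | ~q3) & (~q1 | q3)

There are 2^4 = 16 truth assignments over (q1, q2, q3, q4).
Check each against the 8 clauses (columns in the order q1, q2, q3, q4):
  F F F F  ✗ fails (q3 | q4)
  F F F T  ✗ fails (q2 | q3)
  F F T F  ✗ fails (~q3 | q4)
  F F T T  ✗ fails (q1 | ~q3)
  F T F F  ✗ fails (~q2 | q4)
  F T F T  ✓ satisfies all
  F T T F  ✗ fails (~q3 | ~q2)
  F T T T  ✗ fails (~q3 | ~q2)
  T F F F  ✗ fails (q3 | q4)
  T F F T  ✗ fails (q2 | q3)
  T F T F  ✗ fails (~q3 | ~q1)
  T F T T  ✗ fails (~q3 | ~q1)
  T T F F  ✗ fails (~q2 | q4)
  T T F T  ✗ fails (~q1 | q3)
  T T T F  ✗ fails (~q3 | ~q1)
  T T T T  ✗ fails (~q3 | ~q1)
1 of the 16 rows is a model.

1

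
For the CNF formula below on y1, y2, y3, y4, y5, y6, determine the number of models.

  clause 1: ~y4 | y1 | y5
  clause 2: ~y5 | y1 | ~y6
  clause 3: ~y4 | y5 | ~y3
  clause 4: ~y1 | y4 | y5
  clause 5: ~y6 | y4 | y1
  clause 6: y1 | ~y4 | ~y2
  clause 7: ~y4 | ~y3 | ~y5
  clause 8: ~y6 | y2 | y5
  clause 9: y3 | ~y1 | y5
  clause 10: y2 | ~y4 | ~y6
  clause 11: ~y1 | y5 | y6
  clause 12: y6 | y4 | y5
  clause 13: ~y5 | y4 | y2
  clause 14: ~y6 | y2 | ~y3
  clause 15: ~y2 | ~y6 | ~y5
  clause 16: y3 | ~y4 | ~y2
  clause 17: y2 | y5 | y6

6

There are 2^6 = 64 truth assignments over (y1, y2, y3, y4, y5, y6).
Split on y6. With y6 = 1, the clauses containing y6 are satisfied and ~y6 drops from the rest; 0 of the 2^5 = 32 assignments to the other variables satisfy what remains.
With y6 = 0, by the same count on the reduced clause set, 6 assignments work.
(One model: y1=F, y2=F, y3=F, y4=T, y5=T, y6=F.)
Total: 0 + 6 = 6.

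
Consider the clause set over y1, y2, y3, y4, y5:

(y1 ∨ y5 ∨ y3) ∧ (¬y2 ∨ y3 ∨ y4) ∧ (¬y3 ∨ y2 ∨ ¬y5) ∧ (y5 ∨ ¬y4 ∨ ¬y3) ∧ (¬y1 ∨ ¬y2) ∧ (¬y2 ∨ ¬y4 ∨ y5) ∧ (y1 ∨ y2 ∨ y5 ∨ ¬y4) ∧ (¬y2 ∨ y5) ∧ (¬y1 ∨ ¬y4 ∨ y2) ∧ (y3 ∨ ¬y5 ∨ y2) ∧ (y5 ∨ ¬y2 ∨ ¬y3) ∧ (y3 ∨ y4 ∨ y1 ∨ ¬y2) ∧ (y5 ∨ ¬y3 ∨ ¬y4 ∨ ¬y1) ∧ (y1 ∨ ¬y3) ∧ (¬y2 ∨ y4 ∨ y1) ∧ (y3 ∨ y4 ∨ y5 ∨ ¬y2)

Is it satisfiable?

Satisfiable

Branch on y1: set y1 = True.
The clause (¬y2) is unit, so y2 = False.
The clause (¬y4) is unit, so y4 = False.
Branch on y3: set y3 = True.
The clause (¬y5) is unit, so y5 = False.
All clauses are satisfied.
A satisfying assignment: y1: True, y2: False, y3: True, y4: False, y5: False.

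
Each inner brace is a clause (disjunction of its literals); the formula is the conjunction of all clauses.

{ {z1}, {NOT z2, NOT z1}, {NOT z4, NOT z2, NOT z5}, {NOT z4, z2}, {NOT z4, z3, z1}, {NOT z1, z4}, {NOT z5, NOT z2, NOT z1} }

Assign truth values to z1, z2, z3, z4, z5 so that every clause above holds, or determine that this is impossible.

UNSATISFIABLE

(z1) alone gives z1 = true.
(NOT z2) alone gives z2 = false.
(NOT z4) alone gives z4 = false.
Now (z4) is unsatisfied and unit — conflict.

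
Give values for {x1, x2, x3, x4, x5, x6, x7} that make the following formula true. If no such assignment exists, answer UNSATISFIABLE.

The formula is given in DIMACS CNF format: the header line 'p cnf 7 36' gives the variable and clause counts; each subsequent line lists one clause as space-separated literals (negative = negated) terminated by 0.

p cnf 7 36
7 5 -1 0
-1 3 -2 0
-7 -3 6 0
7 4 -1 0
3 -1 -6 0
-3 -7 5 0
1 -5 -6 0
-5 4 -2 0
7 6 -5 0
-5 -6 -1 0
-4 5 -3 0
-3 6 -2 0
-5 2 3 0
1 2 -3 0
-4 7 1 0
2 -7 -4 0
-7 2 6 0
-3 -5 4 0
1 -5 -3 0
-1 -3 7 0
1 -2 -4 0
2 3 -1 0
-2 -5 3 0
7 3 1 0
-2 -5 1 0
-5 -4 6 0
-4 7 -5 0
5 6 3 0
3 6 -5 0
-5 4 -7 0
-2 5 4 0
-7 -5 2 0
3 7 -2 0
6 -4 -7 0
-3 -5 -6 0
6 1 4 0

x1: False; x2: False; x3: False; x4: False; x5: False; x6: True; x7: True

Suppose x7 = True.
Suppose x3 = False.
Suppose x1 = False.
Suppose x5 = False.
The clause (x6) is unit, so x6 = True.
Suppose x2 = False.
The clause (¬x4) is unit, so x4 = False.
All clauses are satisfied.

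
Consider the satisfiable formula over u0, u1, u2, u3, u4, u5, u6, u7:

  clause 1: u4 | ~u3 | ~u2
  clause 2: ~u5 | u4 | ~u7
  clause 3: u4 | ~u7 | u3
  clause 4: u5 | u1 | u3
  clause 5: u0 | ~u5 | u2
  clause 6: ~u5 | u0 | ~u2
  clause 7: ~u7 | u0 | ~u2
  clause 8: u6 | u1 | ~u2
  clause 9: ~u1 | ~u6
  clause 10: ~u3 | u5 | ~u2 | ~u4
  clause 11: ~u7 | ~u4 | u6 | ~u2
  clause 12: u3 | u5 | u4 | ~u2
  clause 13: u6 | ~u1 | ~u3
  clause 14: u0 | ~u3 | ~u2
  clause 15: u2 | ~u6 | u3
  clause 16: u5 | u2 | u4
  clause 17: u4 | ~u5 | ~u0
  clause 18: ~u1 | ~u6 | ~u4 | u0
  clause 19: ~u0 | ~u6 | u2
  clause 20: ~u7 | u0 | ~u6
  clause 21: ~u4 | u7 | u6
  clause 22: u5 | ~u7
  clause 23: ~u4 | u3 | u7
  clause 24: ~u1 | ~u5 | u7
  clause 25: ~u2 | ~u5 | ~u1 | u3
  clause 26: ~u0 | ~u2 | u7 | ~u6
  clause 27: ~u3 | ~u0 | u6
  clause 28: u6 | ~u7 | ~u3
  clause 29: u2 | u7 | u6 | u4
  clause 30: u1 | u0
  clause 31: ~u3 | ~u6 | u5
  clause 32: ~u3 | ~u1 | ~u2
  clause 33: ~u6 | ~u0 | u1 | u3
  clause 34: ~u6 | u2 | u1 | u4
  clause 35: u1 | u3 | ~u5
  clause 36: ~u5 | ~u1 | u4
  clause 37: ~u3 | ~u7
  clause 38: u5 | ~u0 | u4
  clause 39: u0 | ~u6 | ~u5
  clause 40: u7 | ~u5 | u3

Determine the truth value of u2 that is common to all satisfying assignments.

Suppose u2 = 1.
Suppose u4 = 1.
Suppose u5 = 0.
(~u3) alone gives u3 = 0.
(u1) alone gives u1 = 1.
(~u6) alone gives u6 = 0.
(~u7) alone gives u7 = 0.
That conflicts with the unit clause (u7).
So u5 must be the other value — set u5 = 1.
(u0) alone gives u0 = 1.
Suppose u6 = 1.
(~u1) alone gives u1 = 0.
(u7) alone gives u7 = 1.
(u3) alone gives u3 = 1.
That conflicts with the unit clause (~u3).
So u6 must be the other value — set u6 = 0.
(u1) alone gives u1 = 1.
(~u7) alone gives u7 = 0.
That conflicts with the unit clause (u7).
Either choice for u6 ends in contradiction.
Either choice for u5 ends in contradiction.
So u4 must be the other value — set u4 = 0.
(~u3) alone gives u3 = 0.
(~u7) alone gives u7 = 0.
(u5) alone gives u5 = 1.
That conflicts with the unit clause (~u5).
Either choice for u4 ends in contradiction.
So every satisfying assignment has u2 = False.

False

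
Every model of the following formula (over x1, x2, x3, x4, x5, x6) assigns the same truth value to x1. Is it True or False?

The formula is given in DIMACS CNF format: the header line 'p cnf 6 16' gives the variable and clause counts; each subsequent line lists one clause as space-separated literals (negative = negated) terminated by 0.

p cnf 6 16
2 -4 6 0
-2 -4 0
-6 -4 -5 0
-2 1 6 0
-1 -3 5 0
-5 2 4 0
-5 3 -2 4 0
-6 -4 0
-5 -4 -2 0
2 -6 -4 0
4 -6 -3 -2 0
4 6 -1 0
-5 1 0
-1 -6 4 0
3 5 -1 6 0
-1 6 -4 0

False

Suppose x1 = True.
Try x2 = False.
Try x4 = False.
Unit clause (¬x5) forces x5 = False.
Unit clause (¬x3) forces x3 = False.
Unit clause (x6) forces x6 = True.
That conflicts with the unit clause (¬x6).
That branch fails; take x4 = True instead.
Unit clause (x6) forces x6 = True.
That conflicts with the unit clause (¬x6).
Neither x4 = True nor x4 = False works.
That branch fails; take x2 = True instead.
Unit clause (¬x4) forces x4 = False.
Unit clause (x6) forces x6 = True.
That conflicts with the unit clause (¬x6).
Neither x2 = True nor x2 = False works.
So every satisfying assignment has x1 = False.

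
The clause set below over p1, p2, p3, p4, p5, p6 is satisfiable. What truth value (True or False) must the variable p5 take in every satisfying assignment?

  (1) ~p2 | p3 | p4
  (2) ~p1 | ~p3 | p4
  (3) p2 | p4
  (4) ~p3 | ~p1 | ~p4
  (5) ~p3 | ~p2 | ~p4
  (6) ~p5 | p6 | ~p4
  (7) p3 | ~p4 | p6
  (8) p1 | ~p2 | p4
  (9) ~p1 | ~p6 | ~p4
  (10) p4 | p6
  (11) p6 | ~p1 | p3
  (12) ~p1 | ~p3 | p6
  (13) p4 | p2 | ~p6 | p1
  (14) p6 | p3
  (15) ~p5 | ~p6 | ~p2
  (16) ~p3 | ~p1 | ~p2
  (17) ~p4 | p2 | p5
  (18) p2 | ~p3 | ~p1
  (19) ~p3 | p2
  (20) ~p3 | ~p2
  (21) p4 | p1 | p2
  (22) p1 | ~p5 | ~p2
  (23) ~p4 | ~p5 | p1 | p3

False

Suppose p5 = 1.
Try p2 = 1.
From the singleton clause (~p6), p6 = 0.
From the singleton clause (~p4), p4 = 0.
Now (p4) is unsatisfied and unit — conflict.
Undo p2 and try p2 = 0.
From the singleton clause (p4), p4 = 1.
From the singleton clause (p6), p6 = 1.
From the singleton clause (~p1), p1 = 0.
From the singleton clause (~p3), p3 = 0.
Now (p3) is unsatisfied and unit — conflict.
Either choice for p2 ends in contradiction.
So every satisfying assignment has p5 = False.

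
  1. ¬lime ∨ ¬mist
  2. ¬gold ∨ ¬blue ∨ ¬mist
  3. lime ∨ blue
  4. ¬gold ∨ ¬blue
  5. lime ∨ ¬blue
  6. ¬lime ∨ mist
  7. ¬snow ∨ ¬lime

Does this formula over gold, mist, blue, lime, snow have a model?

Branch on lime: set lime = False.
The clause (blue) is unit, so blue = True.
Now (¬blue) is unsatisfied and unit — conflict.
Backtrack on lime: now try lime = True.
The clause (¬mist) is unit, so mist = False.
Now (mist) is unsatisfied and unit — conflict.
Neither lime = True nor lime = False works.
No assignment satisfies every clause.

No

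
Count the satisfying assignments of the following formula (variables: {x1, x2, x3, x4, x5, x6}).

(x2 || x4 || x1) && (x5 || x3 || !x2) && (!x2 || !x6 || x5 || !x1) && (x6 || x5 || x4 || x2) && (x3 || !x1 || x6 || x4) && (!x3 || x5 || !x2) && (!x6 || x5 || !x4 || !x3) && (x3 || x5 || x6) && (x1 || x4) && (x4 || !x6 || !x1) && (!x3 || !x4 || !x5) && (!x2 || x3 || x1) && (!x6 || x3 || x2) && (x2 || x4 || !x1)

There are 2^6 = 64 truth assignments over (x1, x2, x3, x4, x5, x6).
Split on x1. With x1 = true, the clauses containing x1 are satisfied and !x1 drops from the rest; 5 of the 2^5 = 32 assignments to the other variables satisfy what remains.
With x1 = false, by the same count on the reduced clause set, 2 assignments work.
(One model: x1=F, x2=F, x3=F, x4=T, x5=T, x6=F.)
Total: 5 + 2 = 7.

7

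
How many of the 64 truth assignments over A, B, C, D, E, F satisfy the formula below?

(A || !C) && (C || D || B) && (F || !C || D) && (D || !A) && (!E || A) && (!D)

2

There are 2^6 = 64 truth assignments over (A, B, C, D, E, F).
Split on F. With F = true, the clauses containing F are satisfied and !F drops from the rest; 1 of the 2^5 = 32 assignments to the other variables satisfy what remains.
With F = false, by the same count on the reduced clause set, 1 assignment works.
(One model: A=F, B=T, C=F, D=F, E=F, F=F.)
Total: 1 + 1 = 2.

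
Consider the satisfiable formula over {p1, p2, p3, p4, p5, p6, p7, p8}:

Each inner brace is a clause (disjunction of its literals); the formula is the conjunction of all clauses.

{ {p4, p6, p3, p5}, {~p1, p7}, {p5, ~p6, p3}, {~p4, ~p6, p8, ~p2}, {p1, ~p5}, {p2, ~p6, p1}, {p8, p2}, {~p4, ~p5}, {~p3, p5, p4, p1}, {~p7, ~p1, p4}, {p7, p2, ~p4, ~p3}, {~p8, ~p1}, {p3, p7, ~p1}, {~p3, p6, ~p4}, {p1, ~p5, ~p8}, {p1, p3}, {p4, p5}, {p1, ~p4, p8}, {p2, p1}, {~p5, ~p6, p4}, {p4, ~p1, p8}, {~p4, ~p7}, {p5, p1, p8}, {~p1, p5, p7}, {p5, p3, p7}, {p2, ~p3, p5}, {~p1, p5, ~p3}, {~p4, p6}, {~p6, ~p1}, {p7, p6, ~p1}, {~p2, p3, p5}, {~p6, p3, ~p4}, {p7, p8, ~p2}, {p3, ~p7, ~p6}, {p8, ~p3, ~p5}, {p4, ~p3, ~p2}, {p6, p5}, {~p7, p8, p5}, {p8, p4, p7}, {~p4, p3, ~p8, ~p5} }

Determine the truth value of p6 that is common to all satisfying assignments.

True

Suppose p6 = 0.
From the singleton clause (~p4), p4 = 0.
From the singleton clause (p5), p5 = 1.
From the singleton clause (p1), p1 = 1.
From the singleton clause (p7), p7 = 1.
That conflicts with the unit clause (~p7).
So every satisfying assignment has p6 = True.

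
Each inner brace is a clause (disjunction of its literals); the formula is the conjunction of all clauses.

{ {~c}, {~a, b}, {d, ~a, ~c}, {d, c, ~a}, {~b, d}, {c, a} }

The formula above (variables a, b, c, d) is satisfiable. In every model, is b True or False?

True

Suppose b = 0.
(~c) alone gives c = 0.
(~a) alone gives a = 0.
Now (a) is unsatisfied and unit — conflict.
So every satisfying assignment has b = True.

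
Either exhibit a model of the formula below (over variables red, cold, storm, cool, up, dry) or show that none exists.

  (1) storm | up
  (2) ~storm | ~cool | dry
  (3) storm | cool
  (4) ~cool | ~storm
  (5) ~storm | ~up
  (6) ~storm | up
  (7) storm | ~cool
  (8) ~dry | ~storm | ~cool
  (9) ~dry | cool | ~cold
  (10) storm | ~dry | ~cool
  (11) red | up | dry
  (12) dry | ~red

UNSATISFIABLE

Try storm = 1.
The clause (~cool) is unit, so cool = 0.
The clause (~up) is unit, so up = 0.
But (up) is also a unit clause — contradiction.
So storm must be the other value — set storm = 0.
The clause (up) is unit, so up = 1.
The clause (cool) is unit, so cool = 1.
But (~cool) is also a unit clause — contradiction.
Either choice for storm ends in contradiction.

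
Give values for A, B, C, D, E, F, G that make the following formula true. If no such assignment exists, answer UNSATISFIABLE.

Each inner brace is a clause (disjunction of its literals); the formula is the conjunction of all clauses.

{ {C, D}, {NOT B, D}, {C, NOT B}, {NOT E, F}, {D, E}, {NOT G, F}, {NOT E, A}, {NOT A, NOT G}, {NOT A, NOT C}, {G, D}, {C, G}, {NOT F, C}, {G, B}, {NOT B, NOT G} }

A ↦ false, B ↦ true, C ↦ true, D ↦ true, E ↦ false, F ↦ false, G ↦ false

Case C = true:
Unit clause (NOT A) forces A = false.
Unit clause (NOT E) forces E = false.
Unit clause (D) forces D = true.
Case G = false:
Unit clause (B) forces B = true.
No clause remains; F is free.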